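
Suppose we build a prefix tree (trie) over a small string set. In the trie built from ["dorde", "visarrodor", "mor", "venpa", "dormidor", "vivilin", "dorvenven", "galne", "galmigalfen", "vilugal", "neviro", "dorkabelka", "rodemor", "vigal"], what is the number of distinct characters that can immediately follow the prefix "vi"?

4

The children of the "vi" node are the distinct next characters among strings starting with "vi".
Characters that immediately follow "vi" among the stored strings: {g, l, s, v}.
That node has 4 child edges.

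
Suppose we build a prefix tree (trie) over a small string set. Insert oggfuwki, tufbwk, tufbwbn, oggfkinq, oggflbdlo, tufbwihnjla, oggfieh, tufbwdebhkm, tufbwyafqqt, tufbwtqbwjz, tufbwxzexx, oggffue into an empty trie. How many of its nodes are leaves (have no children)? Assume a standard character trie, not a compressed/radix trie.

Leaves are exactly the stored words that no other stored word extends.
Those words: "oggffue", "oggfieh", "oggfkinq", "oggflbdlo", "oggfuwki", "tufbwbn", "tufbwdebhkm", "tufbwihnjla", "tufbwk", "tufbwtqbwjz", "tufbwxzexx", "tufbwyafqqt"
Leaf count: 12

12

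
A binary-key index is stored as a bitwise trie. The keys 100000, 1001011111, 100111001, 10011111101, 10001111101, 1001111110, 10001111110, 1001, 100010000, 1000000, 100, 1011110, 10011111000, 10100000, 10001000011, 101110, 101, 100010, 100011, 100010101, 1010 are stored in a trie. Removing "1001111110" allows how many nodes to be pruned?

0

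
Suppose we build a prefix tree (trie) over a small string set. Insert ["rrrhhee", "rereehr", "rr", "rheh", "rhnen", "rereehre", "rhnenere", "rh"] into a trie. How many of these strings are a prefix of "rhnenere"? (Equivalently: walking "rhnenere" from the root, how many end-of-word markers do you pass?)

Check each prefix of "rhnenere" against the stored set — each match is an end-marker on the path.
Prefixes of the query that are stored words: "rh", "rhnen", "rhnenere"
Count: 3

3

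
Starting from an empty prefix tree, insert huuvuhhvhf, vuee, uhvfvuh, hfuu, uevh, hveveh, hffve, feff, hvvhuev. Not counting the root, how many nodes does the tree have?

44

Trace insertions, counting only characters that open a new branch:
  "huuvuhhvhf" → 10 new (h, u, u, v, u, h, h, v, h, f)
  "vuee" → 4 new (v, u, e, e)
  "uhvfvuh" → 7 new (u, h, v, f, v, u, h)
  "hfuu" → prefix "h" already present; 3 new (f, u, u)
  "uevh" → prefix "u" already present; 3 new (e, v, h)
  "hveveh" → prefix "h" already present; 5 new (v, e, v, e, h)
  "hffve" → prefix "hf" already present; 3 new (f, v, e)
  "feff" → 4 new (f, e, f, f)
  "hvvhuev" → prefix "hv" already present; 5 new (v, h, u, e, v)
Total nodes = 10 + 4 + 7 + 3 + 3 + 5 + 3 + 4 + 5 = 44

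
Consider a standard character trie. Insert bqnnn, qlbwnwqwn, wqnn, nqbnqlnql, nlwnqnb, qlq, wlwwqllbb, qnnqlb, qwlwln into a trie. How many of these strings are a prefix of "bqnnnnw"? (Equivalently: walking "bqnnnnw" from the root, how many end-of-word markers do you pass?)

Check each prefix of "bqnnnnw" against the stored set — each match is an end-marker on the path.
Prefixes of the query that are stored words: "bqnnn"
Count: 1

1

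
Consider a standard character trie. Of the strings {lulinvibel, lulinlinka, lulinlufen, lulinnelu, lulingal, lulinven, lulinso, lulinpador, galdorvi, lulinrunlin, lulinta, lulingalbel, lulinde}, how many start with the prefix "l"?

Walk to "l"; the words in its subtree are exactly those with that prefix.
Words under "l": lulinde, lulingal, lulingalbel, lulinlinka, lulinlufen, lulinnelu, lulinpador, lulinrunlin, lulinso, lulinta, lulinven, lulinvibel
Count: 12

12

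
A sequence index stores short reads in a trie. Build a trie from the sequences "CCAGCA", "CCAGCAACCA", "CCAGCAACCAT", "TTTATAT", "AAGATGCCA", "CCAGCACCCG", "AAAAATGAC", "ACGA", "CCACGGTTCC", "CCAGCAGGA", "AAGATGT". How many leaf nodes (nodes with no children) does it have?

9

A leaf is a node with no children — equivalently, the end of a word that is not a proper prefix of any other stored word.
Those words: "AAAAATGAC", "AAGATGCCA", "AAGATGT", "ACGA", "CCACGGTTCC", "CCAGCAACCAT", "CCAGCACCCG", "CCAGCAGGA", "TTTATAT"
Leaf count: 9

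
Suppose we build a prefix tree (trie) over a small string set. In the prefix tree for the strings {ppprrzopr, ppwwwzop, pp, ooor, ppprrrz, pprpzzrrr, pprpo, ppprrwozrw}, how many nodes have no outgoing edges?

7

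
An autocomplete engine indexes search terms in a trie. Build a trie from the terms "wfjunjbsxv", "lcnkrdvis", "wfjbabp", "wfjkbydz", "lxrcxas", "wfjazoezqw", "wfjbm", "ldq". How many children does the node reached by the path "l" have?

Walk "l" from the root, arriving at one node.
Distinct next characters after "l": c, d, x.
That node has 3 child edges.

3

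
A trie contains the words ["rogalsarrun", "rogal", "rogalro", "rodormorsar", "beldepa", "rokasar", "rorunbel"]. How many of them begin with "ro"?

6

Walk to "ro"; the words in its subtree are exactly those with that prefix.
Words under "ro": rodormorsar, rogal, rogalro, rogalsarrun, rokasar, rorunbel
Count: 6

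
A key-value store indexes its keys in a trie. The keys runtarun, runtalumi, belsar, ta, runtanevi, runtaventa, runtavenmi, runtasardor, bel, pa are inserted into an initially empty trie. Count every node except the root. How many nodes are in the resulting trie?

Trie structure (* marks end of a word):
(root)
├─ b
│  └─ e
│     └─ l *
│        └─ s
│           └─ a
│              └─ r *
├─ p
│  └─ a *
├─ r
│  └─ u
│     └─ n
│        └─ t
│           └─ a
│              ├─ l
│              │  └─ u
│              │     └─ m
│              │        └─ i *
│              ├─ n
│              │  └─ e
│              │     └─ v
│              │        └─ i *
│              ├─ r
│              │  └─ u
│              │     └─ n *
│              ├─ s
│              │  └─ a
│              │     └─ r
│              │        └─ d
│              │           └─ o
│              │              └─ r *
│              └─ v
│                 └─ e
│                    └─ n
│                       ├─ m
│                       │  └─ i *
│                       └─ t
│                          └─ a *
└─ t
   └─ a *
Counting every labelled node above: 39.

39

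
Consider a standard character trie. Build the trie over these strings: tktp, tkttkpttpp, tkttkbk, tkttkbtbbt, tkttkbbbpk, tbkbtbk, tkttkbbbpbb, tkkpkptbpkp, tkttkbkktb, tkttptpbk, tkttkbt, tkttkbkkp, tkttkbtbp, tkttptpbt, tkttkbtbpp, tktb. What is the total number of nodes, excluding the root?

51

For each word, the new-node count is its length minus the longest prefix already in the trie:
  "tktp" → 4 new (t, k, t, p)
  "tkttkpttpp" → prefix "tkt" already present; 7 new (t, k, p, t, t, p, p)
  "tkttkbk" → prefix "tkttk" already present; 2 new (b, k)
  "tkttkbtbbt" → prefix "tkttkb" already present; 4 new (t, b, b, t)
  "tkttkbbbpk" → prefix "tkttkb" already present; 4 new (b, b, p, k)
  "tbkbtbk" → prefix "t" already present; 6 new (b, k, b, t, b, k)
  "tkttkbbbpbb" → prefix "tkttkbbbp" already present; 2 new (b, b)
  "tkkpkptbpkp" → prefix "tk" already present; 9 new (k, p, k, p, t, b, p, k, p)
  "tkttkbkktb" → prefix "tkttkbk" already present; 3 new (k, t, b)
  "tkttptpbk" → prefix "tktt" already present; 5 new (p, t, p, b, k)
  "tkttkbt" → prefix "tkttkbt" already present; 0 new (none)
  "tkttkbkkp" → prefix "tkttkbkk" already present; 1 new (p)
  "tkttkbtbp" → prefix "tkttkbtb" already present; 1 new (p)
  "tkttptpbt" → prefix "tkttptpb" already present; 1 new (t)
  "tkttkbtbpp" → prefix "tkttkbtbp" already present; 1 new (p)
  "tktb" → prefix "tkt" already present; 1 new (b)
Total nodes = 4 + 7 + 2 + 4 + 4 + 6 + 2 + 9 + 3 + 5 + 0 + 1 + 1 + 1 + 1 + 1 = 51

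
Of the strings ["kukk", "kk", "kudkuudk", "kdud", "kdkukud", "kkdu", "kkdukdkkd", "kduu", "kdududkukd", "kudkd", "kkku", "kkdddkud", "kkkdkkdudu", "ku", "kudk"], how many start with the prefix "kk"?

Filter for entries beginning with "kk":
Matches: "kk", "kkdddkud", "kkdu", "kkdukdkkd", "kkkdkkdudu", "kkku"
Count: 6

6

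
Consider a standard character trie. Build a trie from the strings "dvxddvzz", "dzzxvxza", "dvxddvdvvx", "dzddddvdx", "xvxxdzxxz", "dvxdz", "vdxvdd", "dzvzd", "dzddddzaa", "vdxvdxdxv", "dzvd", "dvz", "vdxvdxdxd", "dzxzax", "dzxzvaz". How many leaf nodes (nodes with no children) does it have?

15

A leaf is a node with no children — equivalently, the end of a word that is not a proper prefix of any other stored word.
Those words: "dvxddvdvvx", "dvxddvzz", "dvxdz", "dvz", "dzddddvdx", "dzddddzaa", "dzvd", "dzvzd", "dzxzax", "dzxzvaz", "dzzxvxza", "vdxvdd", "vdxvdxdxd", "vdxvdxdxv", "xvxxdzxxz"
Leaf count: 15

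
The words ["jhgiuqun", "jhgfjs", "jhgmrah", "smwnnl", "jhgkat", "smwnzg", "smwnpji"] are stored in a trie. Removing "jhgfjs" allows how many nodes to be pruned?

3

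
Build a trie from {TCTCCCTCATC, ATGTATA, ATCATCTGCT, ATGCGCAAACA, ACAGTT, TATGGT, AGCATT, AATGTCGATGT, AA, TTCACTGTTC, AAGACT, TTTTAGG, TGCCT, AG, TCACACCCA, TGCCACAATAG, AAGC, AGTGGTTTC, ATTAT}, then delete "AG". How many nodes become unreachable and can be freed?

After clearing the end-marker at "AG", prune upward until reaching a node still needed by another word.
Every node on "AG" is still needed (e.g. by "AGCATT"), so nothing is freed.
Nodes removed: 0

0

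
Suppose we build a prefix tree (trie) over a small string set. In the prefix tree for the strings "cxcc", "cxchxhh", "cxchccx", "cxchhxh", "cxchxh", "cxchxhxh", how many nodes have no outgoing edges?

5

Leaves are exactly the stored words that no other stored word extends.
Those words: "cxcc", "cxchccx", "cxchhxh", "cxchxhh", "cxchxhxh"
Leaf count: 5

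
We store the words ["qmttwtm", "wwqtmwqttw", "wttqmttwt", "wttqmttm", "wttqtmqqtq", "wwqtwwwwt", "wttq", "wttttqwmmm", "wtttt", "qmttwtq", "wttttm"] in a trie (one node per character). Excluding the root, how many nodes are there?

Trace insertions, counting only characters that open a new branch:
  "qmttwtm" → 7 new (q, m, t, t, w, t, m)
  "wwqtmwqttw" → 10 new (w, w, q, t, m, w, q, t, t, w)
  "wttqmttwt" → prefix "w" already present; 8 new (t, t, q, m, t, t, w, t)
  "wttqmttm" → prefix "wttqmtt" already present; 1 new (m)
  "wttqtmqqtq" → prefix "wttq" already present; 6 new (t, m, q, q, t, q)
  "wwqtwwwwt" → prefix "wwqt" already present; 5 new (w, w, w, w, t)
  "wttq" → prefix "wttq" already present; 0 new (none)
  "wttttqwmmm" → prefix "wtt" already present; 7 new (t, t, q, w, m, m, m)
  "wtttt" → prefix "wtttt" already present; 0 new (none)
  "qmttwtq" → prefix "qmttwt" already present; 1 new (q)
  "wttttm" → prefix "wtttt" already present; 1 new (m)
Total nodes = 7 + 10 + 8 + 1 + 6 + 5 + 0 + 7 + 0 + 1 + 1 = 46

46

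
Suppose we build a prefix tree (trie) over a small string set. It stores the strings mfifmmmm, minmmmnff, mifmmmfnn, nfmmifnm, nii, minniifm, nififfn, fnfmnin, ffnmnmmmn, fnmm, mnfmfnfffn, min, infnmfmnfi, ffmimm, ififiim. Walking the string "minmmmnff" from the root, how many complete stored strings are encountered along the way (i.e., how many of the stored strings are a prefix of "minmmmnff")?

2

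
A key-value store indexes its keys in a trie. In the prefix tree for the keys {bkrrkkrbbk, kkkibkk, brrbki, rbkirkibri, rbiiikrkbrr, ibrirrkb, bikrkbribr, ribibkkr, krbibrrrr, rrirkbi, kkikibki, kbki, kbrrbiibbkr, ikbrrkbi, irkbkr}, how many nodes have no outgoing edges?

A leaf is a node with no children — equivalently, the end of a word that is not a proper prefix of any other stored word.
Those words: "bikrkbribr", "bkrrkkrbbk", "brrbki", "ibrirrkb", "ikbrrkbi", "irkbkr", "kbki", "kbrrbiibbkr", "kkikibki", "kkkibkk", "krbibrrrr", "rbiiikrkbrr", "rbkirkibri", "ribibkkr", "rrirkbi"
Leaf count: 15

15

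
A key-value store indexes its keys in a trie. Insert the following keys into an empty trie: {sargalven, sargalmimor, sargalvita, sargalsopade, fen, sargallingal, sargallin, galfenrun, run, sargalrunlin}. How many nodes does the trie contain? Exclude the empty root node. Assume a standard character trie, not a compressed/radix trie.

50

Insert word by word; a character creates a node only if that edge doesn't already exist:
  "sargalven" → 9 new (s, a, r, g, a, l, v, e, n)
  "sargalmimor" → prefix "sargal" already present; 5 new (m, i, m, o, r)
  "sargalvita" → prefix "sargalv" already present; 3 new (i, t, a)
  "sargalsopade" → prefix "sargal" already present; 6 new (s, o, p, a, d, e)
  "fen" → 3 new (f, e, n)
  "sargallingal" → prefix "sargal" already present; 6 new (l, i, n, g, a, l)
  "sargallin" → prefix "sargallin" already present; 0 new (none)
  "galfenrun" → 9 new (g, a, l, f, e, n, r, u, n)
  "run" → 3 new (r, u, n)
  "sargalrunlin" → prefix "sargal" already present; 6 new (r, u, n, l, i, n)
Total nodes = 9 + 5 + 3 + 6 + 3 + 6 + 0 + 9 + 3 + 6 = 50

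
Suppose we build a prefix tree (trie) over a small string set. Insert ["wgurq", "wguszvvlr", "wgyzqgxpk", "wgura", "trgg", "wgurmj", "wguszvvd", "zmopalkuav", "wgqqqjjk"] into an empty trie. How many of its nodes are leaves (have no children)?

Leaves are exactly the stored words that no other stored word extends.
Those words: "trgg", "wgqqqjjk", "wgura", "wgurmj", "wgurq", "wguszvvd", "wguszvvlr", "wgyzqgxpk", "zmopalkuav"
Leaf count: 9

9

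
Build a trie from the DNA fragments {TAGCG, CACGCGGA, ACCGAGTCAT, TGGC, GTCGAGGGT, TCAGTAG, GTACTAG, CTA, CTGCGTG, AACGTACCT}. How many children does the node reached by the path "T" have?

Follow the path "T" to its node, then look at its outgoing edges.
Characters that immediately follow "T" among the stored strings: {A, C, G}.
That node has 3 child edges.

3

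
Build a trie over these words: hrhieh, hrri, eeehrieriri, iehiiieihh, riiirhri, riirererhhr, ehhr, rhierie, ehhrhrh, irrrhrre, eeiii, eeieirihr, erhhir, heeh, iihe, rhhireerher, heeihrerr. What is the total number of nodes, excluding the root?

99

Count nodes per top-level branch (shared prefixes stored once):
  'e'-branch (eeehrieriri, eeieirihr, eeiii, ehhr, ehhrhrh, erhhir): 31 nodes
  'h'-branch (heeh, heeihrerr, hrhieh, hrri): 17 nodes
  'i'-branch (iehiiieihh, iihe, irrrhrre): 20 nodes
  'r'-branch (rhhireerher, rhierie, riiirhri, riirererhhr): 31 nodes
Sum: 99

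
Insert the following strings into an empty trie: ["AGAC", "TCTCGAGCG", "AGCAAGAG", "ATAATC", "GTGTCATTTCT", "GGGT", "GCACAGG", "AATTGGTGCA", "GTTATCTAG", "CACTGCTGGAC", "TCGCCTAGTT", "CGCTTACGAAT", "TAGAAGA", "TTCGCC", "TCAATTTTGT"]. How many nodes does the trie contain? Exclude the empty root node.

108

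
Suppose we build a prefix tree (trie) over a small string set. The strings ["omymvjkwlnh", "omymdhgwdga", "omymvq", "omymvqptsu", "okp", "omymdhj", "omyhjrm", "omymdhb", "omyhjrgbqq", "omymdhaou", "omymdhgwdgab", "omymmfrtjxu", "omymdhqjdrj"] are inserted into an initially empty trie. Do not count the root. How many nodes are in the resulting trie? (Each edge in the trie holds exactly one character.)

51

Insert word by word; a character creates a node only if that edge doesn't already exist:
  "omymvjkwlnh" → 11 new (o, m, y, m, v, j, k, w, l, n, h)
  "omymdhgwdga" → prefix "omym" already present; 7 new (d, h, g, w, d, g, a)
  "omymvq" → prefix "omymv" already present; 1 new (q)
  "omymvqptsu" → prefix "omymvq" already present; 4 new (p, t, s, u)
  "okp" → prefix "o" already present; 2 new (k, p)
  "omymdhj" → prefix "omymdh" already present; 1 new (j)
  "omyhjrm" → prefix "omy" already present; 4 new (h, j, r, m)
  "omymdhb" → prefix "omymdh" already present; 1 new (b)
  "omyhjrgbqq" → prefix "omyhjr" already present; 4 new (g, b, q, q)
  "omymdhaou" → prefix "omymdh" already present; 3 new (a, o, u)
  "omymdhgwdgab" → prefix "omymdhgwdga" already present; 1 new (b)
  "omymmfrtjxu" → prefix "omym" already present; 7 new (m, f, r, t, j, x, u)
  "omymdhqjdrj" → prefix "omymdh" already present; 5 new (q, j, d, r, j)
Total nodes = 11 + 7 + 1 + 4 + 2 + 1 + 4 + 1 + 4 + 3 + 1 + 7 + 5 = 51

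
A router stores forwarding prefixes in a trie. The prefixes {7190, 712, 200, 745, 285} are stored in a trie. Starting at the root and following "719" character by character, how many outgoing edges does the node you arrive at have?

The children of the "719" node are the distinct next characters among strings starting with "719".
Distinct next characters after "719": 0.
That node has 1 child edge.

1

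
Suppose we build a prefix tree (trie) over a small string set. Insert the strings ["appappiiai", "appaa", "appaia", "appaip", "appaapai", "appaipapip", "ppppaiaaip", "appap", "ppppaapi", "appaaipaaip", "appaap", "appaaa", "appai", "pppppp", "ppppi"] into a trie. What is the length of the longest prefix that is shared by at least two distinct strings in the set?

Equivalently: take the maximum, over all pairs, of their longest common prefix length.
e.g. "appaap" and "appaapai" share the prefix "appaap" of length 6; no pair shares a longer one.
Longest shared-prefix length: 6

6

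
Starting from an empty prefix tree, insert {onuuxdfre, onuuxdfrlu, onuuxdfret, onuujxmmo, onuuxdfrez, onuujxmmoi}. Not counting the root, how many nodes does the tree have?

19

Trie structure (* marks end of a word):
(root)
└─ o
   └─ n
      └─ u
         └─ u
            ├─ j
            │  └─ x
            │     └─ m
            │        └─ m
            │           └─ o *
            │              └─ i *
            └─ x
               └─ d
                  └─ f
                     └─ r
                        ├─ e *
                        │  ├─ t *
                        │  └─ z *
                        └─ l
                           └─ u *
Counting every labelled node above: 19.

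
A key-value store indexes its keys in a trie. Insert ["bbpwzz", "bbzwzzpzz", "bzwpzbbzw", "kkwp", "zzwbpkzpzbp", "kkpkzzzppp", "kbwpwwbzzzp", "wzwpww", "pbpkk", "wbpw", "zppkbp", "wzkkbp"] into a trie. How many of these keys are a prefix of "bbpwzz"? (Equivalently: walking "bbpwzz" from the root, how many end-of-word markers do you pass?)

1

Walk "bbpwzz" from the root; an end-of-word marker is hit whenever a stored word is a prefix of "bbpwzz".
Prefixes of the query that are stored words: "bbpwzz"
Count: 1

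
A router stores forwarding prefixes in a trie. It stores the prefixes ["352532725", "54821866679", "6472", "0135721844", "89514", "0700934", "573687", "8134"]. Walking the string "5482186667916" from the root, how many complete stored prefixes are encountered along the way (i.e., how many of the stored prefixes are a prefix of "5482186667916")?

Check each prefix of "5482186667916" against the stored set — each match is an end-marker on the path.
Prefixes of the query that are stored words: "54821866679"
Count: 1

1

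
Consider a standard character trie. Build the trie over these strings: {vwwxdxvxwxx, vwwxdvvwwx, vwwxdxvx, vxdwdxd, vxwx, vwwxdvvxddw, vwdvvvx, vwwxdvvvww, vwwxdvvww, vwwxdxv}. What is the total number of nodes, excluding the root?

36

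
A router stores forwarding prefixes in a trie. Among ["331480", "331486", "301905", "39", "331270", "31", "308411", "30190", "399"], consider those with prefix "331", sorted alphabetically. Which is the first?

DFS of the "331" subtree visits, in order: "331270", "331480", "331486"
The 1st is 331270.

331270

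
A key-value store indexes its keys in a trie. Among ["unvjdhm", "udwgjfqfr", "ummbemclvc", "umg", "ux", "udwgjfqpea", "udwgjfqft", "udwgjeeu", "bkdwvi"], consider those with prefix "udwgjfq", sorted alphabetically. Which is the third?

DFS of the "udwgjfq" subtree visits, in order: "udwgjfqfr", "udwgjfqft", "udwgjfqpea"
Position 3: udwgjfqpea

udwgjfqpea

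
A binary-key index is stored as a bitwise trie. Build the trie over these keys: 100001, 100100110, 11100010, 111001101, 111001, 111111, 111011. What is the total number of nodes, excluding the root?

Trie structure (* marks end of a word):
(root)
└─ 1
   ├─ 0
   │  └─ 0
   │     ├─ 0
   │     │  └─ 0
   │     │     └─ 1 *
   │     └─ 1
   │        └─ 0
   │           └─ 0
   │              └─ 1
   │                 └─ 1
   │                    └─ 0 *
   └─ 1
      └─ 1
         ├─ 0
         │  ├─ 0
         │  │  ├─ 0
         │  │  │  └─ 1
         │  │  │     └─ 0 *
         │  │  └─ 1 *
         │  │     └─ 1
         │  │        └─ 0
         │  │           └─ 1 *
         │  └─ 1
         │     └─ 1 *
         └─ 1
            └─ 1
               └─ 1 *
Counting every labelled node above: 28.

28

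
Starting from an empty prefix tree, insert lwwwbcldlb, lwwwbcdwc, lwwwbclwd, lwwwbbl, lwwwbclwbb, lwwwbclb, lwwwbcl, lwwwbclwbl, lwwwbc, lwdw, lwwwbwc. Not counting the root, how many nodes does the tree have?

25

Count nodes per top-level branch (shared prefixes stored once):
  'l'-branch (lwdw, lwwwbbl, lwwwbc, lwwwbcdwc, lwwwbcl, lwwwbclb, lwwwbcldlb, lwwwbclwbb, lwwwbclwbl, lwwwbclwd, lwwwbwc): 25 nodes
Sum: 25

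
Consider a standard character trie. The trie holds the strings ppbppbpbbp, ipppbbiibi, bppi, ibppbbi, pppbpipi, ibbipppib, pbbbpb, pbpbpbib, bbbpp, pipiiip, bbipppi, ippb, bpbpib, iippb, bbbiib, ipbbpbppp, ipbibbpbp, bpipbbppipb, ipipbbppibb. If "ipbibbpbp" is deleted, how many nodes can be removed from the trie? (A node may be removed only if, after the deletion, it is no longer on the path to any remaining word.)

6

After clearing the end-marker at "ipbibbpbp", prune upward until reaching a node still needed by another word.
The suffix "ibbpbp" (6 nodes) is used only by "ipbibbpbp"; the node for "ipb" still has the child "b", so pruning stops there.
Nodes removed: 6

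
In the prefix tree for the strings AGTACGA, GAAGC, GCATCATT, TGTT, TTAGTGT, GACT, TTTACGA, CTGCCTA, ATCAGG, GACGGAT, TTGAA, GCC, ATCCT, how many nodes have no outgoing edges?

Leaves are exactly the stored words that no other stored word extends.
Those words: "AGTACGA", "ATCAGG", "ATCCT", "CTGCCTA", "GAAGC", "GACGGAT", "GACT", "GCATCATT", "GCC", "TGTT", "TTAGTGT", "TTGAA", "TTTACGA"
Leaf count: 13

13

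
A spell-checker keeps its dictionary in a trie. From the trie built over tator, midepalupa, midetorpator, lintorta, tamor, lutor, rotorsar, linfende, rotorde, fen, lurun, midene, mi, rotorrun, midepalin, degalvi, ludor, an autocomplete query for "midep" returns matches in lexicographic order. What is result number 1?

Filter for "midep…" and sort: "midepalin", "midepalupa"
Position 1: midepalin

midepalin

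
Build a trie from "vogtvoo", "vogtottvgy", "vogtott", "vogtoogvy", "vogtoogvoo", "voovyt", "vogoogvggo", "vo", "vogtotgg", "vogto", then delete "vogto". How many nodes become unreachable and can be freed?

0

A node on "vogto"'s path can go only if nothing else ends at it or branches off below it.
Every node on "vogto" is still needed (e.g. by "vogtottvgy"), so nothing is freed.
Nodes removed: 0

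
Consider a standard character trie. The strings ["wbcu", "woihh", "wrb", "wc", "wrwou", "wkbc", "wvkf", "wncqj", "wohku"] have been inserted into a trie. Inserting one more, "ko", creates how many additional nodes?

No existing word starts with "k", so every character of "ko" needs a new node.
2 − 0 = 2 new nodes.

2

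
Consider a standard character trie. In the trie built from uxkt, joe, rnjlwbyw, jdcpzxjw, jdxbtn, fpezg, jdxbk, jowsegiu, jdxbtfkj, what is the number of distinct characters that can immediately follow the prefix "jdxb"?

2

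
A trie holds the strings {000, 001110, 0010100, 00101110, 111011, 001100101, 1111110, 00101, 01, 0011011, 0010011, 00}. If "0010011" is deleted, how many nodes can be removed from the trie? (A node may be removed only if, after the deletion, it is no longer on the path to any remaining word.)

After clearing the end-marker at "0010011", prune upward until reaching a node still needed by another word.
The suffix "011" (3 nodes) is used only by "0010011"; the node for "0010" still has the child "1", so pruning stops there.
Nodes removed: 3

3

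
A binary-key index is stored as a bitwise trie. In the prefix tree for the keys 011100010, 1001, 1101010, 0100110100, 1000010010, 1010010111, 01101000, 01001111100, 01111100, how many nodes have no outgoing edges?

9

A leaf is a node with no children — equivalently, the end of a word that is not a proper prefix of any other stored word.
Those words: "0100110100", "01001111100", "01101000", "011100010", "01111100", "1000010010", "1001", "1010010111", "1101010"
Leaf count: 9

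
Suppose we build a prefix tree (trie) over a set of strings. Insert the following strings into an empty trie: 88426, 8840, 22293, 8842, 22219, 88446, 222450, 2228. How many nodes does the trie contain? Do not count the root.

19

Insert word by word; a character creates a node only if that edge doesn't already exist:
  "88426" → 5 new (8, 8, 4, 2, 6)
  "8840" → prefix "884" already present; 1 new (0)
  "22293" → 5 new (2, 2, 2, 9, 3)
  "8842" → prefix "8842" already present; 0 new (none)
  "22219" → prefix "222" already present; 2 new (1, 9)
  "88446" → prefix "884" already present; 2 new (4, 6)
  "222450" → prefix "222" already present; 3 new (4, 5, 0)
  "2228" → prefix "222" already present; 1 new (8)
Total nodes = 5 + 1 + 5 + 0 + 2 + 2 + 3 + 1 = 19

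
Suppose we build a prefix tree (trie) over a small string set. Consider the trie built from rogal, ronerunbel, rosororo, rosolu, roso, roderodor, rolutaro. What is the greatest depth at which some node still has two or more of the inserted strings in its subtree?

4

Look for the deepest trie node that still has at least two words in its subtree.
"roso" and "rosolu" agree on "roso" (4 characters) before diverging; nothing deeper is shared.
Longest shared-prefix length: 4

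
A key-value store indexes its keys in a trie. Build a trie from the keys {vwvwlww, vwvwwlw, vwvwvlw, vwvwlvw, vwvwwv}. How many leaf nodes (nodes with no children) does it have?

5

Leaves are exactly the stored words that no other stored word extends.
Those words: "vwvwlvw", "vwvwlww", "vwvwvlw", "vwvwwlw", "vwvwwv"
Leaf count: 5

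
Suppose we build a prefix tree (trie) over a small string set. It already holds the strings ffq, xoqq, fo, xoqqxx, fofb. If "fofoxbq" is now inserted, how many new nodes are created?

"fof" is already a path in the trie; the remaining "oxbq" must be added.
So 7 − 3 = 4 new nodes.

4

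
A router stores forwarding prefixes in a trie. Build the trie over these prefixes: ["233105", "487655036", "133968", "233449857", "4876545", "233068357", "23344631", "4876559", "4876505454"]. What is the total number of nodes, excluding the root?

For each word, the new-node count is its length minus the longest prefix already in the trie:
  "233105" → 6 new (2, 3, 3, 1, 0, 5)
  "487655036" → 9 new (4, 8, 7, 6, 5, 5, 0, 3, 6)
  "133968" → 6 new (1, 3, 3, 9, 6, 8)
  "233449857" → prefix "233" already present; 6 new (4, 4, 9, 8, 5, 7)
  "4876545" → prefix "48765" already present; 2 new (4, 5)
  "233068357" → prefix "233" already present; 6 new (0, 6, 8, 3, 5, 7)
  "23344631" → prefix "23344" already present; 3 new (6, 3, 1)
  "4876559" → prefix "487655" already present; 1 new (9)
  "4876505454" → prefix "48765" already present; 5 new (0, 5, 4, 5, 4)
Total nodes = 6 + 9 + 6 + 6 + 2 + 6 + 3 + 1 + 5 = 44

44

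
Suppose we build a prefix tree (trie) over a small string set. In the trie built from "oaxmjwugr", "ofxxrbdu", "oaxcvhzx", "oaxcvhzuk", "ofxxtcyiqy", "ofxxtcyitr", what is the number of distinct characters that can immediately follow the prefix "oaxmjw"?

Follow the path "oaxmjw" to its node, then look at its outgoing edges.
Characters that immediately follow "oaxmjw" among the stored strings: {u}.
That node has 1 child edge.

1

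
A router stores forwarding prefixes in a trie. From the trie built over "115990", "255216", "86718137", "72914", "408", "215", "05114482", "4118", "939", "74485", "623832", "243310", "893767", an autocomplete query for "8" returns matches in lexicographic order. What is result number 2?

Filter for "8…" and sort: "86718137", "893767"
Position 2: 893767

893767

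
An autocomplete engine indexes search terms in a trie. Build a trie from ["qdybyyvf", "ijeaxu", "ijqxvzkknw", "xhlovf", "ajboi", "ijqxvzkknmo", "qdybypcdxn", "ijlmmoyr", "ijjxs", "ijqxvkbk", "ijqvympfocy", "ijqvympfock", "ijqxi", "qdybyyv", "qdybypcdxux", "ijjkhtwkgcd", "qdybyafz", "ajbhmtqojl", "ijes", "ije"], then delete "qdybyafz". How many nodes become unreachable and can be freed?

3

After clearing the end-marker at "qdybyafz", prune upward until reaching a node still needed by another word.
The suffix "afz" (3 nodes) is used only by "qdybyafz"; the node for "qdyby" still has the child "y", so pruning stops there.
Nodes removed: 3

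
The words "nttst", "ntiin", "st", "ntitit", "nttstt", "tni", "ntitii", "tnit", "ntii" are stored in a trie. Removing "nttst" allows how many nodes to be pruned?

0

Walk "nttst" from the leaf back toward the root, removing each node that no remaining word uses.
Every node on "nttst" is still needed (e.g. by "nttstt"), so nothing is freed.
Nodes removed: 0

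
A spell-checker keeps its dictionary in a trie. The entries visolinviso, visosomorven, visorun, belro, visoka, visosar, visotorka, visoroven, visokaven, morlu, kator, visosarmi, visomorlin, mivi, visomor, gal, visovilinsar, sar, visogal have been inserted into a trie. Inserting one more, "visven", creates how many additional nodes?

3

"vis" is already a path in the trie; the remaining "ven" must be added.
New nodes needed: |"visven"| − 3 = 6 − 3 = 3.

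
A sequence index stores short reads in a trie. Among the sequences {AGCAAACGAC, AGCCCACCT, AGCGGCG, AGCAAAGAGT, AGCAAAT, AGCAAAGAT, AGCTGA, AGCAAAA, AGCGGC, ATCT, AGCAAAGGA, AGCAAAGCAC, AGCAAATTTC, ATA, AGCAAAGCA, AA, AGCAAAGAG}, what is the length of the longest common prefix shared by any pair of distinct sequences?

9

The deepest shared node is where two words last agree before diverging.
e.g. "AGCAAAGAG" and "AGCAAAGAGT" share the prefix "AGCAAAGAG" of length 9; no pair shares a longer one.
Longest shared-prefix length: 9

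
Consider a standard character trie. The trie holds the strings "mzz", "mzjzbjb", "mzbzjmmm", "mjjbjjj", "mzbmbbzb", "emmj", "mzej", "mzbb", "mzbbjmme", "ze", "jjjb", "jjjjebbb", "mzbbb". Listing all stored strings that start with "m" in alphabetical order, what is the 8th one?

mzjzbjb

DFS of the "m" subtree visits, in order: "mjjbjjj", "mzbb", "mzbbb", "mzbbjmme", "mzbmbbzb", "mzbzjmmm", "mzej", "mzjzbjb", "mzz"
Position 8: mzjzbjb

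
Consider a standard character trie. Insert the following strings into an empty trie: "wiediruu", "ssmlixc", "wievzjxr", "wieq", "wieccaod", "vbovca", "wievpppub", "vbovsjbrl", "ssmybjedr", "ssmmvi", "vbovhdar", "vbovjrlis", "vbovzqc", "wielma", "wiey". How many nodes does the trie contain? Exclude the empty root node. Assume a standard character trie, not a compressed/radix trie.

67

Trace insertions, counting only characters that open a new branch:
  "wiediruu" → 8 new (w, i, e, d, i, r, u, u)
  "ssmlixc" → 7 new (s, s, m, l, i, x, c)
  "wievzjxr" → prefix "wie" already present; 5 new (v, z, j, x, r)
  "wieq" → prefix "wie" already present; 1 new (q)
  "wieccaod" → prefix "wie" already present; 5 new (c, c, a, o, d)
  "vbovca" → 6 new (v, b, o, v, c, a)
  "wievpppub" → prefix "wiev" already present; 5 new (p, p, p, u, b)
  "vbovsjbrl" → prefix "vbov" already present; 5 new (s, j, b, r, l)
  "ssmybjedr" → prefix "ssm" already present; 6 new (y, b, j, e, d, r)
  "ssmmvi" → prefix "ssm" already present; 3 new (m, v, i)
  "vbovhdar" → prefix "vbov" already present; 4 new (h, d, a, r)
  "vbovjrlis" → prefix "vbov" already present; 5 new (j, r, l, i, s)
  "vbovzqc" → prefix "vbov" already present; 3 new (z, q, c)
  "wielma" → prefix "wie" already present; 3 new (l, m, a)
  "wiey" → prefix "wie" already present; 1 new (y)
Total nodes = 8 + 7 + 5 + 1 + 5 + 6 + 5 + 5 + 6 + 3 + 4 + 5 + 3 + 3 + 1 = 67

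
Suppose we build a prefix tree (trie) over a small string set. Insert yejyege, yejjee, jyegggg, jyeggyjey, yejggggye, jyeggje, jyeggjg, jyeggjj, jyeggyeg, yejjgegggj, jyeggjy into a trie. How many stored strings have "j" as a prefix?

7

Walk to "j"; the words in its subtree are exactly those with that prefix.
Words under "j": jyegggg, jyeggje, jyeggjg, jyeggjj, jyeggjy, jyeggyeg, jyeggyjey
Count: 7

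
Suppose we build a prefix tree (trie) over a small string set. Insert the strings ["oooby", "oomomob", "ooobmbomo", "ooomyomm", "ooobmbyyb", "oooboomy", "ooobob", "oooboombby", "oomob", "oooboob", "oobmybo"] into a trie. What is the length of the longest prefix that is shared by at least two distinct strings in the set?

7

Look for the deepest trie node that still has at least two words in its subtree.
"oooboombby" and "oooboomy" agree on "oooboom" (7 characters) before diverging; nothing deeper is shared.
Longest shared-prefix length: 7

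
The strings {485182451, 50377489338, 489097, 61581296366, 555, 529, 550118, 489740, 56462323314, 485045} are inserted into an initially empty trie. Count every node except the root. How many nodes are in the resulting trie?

59

Count nodes per top-level branch (shared prefixes stored once):
  '4'-branch (485045, 485182451, 489097, 489740): 19 nodes
  '5'-branch (50377489338, 529, 550118, 555, 56462323314): 29 nodes
  '6'-branch (61581296366): 11 nodes
Sum: 59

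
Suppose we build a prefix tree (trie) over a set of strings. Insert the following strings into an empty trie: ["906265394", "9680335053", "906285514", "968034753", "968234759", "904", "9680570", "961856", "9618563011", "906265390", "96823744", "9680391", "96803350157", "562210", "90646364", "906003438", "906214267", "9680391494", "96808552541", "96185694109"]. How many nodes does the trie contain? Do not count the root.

For each word, the new-node count is its length minus the longest prefix already in the trie:
  "906265394" → 9 new (9, 0, 6, 2, 6, 5, 3, 9, 4)
  "9680335053" → prefix "9" already present; 9 new (6, 8, 0, 3, 3, 5, 0, 5, 3)
  "906285514" → prefix "9062" already present; 5 new (8, 5, 5, 1, 4)
  "968034753" → prefix "96803" already present; 4 new (4, 7, 5, 3)
  "968234759" → prefix "968" already present; 6 new (2, 3, 4, 7, 5, 9)
  "904" → prefix "90" already present; 1 new (4)
  "9680570" → prefix "9680" already present; 3 new (5, 7, 0)
  "961856" → prefix "96" already present; 4 new (1, 8, 5, 6)
  "9618563011" → prefix "961856" already present; 4 new (3, 0, 1, 1)
  "906265390" → prefix "90626539" already present; 1 new (0)
  "96823744" → prefix "96823" already present; 3 new (7, 4, 4)
  "9680391" → prefix "96803" already present; 2 new (9, 1)
  "96803350157" → prefix "96803350" already present; 3 new (1, 5, 7)
  "562210" → 6 new (5, 6, 2, 2, 1, 0)
  "90646364" → prefix "906" already present; 5 new (4, 6, 3, 6, 4)
  "906003438" → prefix "906" already present; 6 new (0, 0, 3, 4, 3, 8)
  "906214267" → prefix "9062" already present; 5 new (1, 4, 2, 6, 7)
  "9680391494" → prefix "9680391" already present; 3 new (4, 9, 4)
  "96808552541" → prefix "9680" already present; 7 new (8, 5, 5, 2, 5, 4, 1)
  "96185694109" → prefix "961856" already present; 5 new (9, 4, 1, 0, 9)
Total nodes = 9 + 9 + 5 + 4 + 6 + 1 + 3 + 4 + 4 + 1 + 3 + 2 + 3 + 6 + 5 + 6 + 5 + 3 + 7 + 5 = 91

91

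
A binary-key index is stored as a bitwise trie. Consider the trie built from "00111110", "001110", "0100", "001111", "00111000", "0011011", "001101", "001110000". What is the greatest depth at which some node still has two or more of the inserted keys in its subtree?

8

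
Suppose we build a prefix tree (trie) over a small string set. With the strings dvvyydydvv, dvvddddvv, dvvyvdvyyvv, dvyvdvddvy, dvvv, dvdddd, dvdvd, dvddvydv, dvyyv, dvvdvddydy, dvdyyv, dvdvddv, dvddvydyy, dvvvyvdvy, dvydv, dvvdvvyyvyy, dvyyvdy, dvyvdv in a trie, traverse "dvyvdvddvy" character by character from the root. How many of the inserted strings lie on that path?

Check each prefix of "dvyvdvddvy" against the stored set — each match is an end-marker on the path.
Prefixes of the query that are stored words: "dvyvdv", "dvyvdvddvy"
Count: 2

2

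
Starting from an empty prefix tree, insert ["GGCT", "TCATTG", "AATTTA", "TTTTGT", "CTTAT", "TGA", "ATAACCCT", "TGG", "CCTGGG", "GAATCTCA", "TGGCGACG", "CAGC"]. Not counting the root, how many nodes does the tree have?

56

For each word, the new-node count is its length minus the longest prefix already in the trie:
  "GGCT" → 4 new (G, G, C, T)
  "TCATTG" → 6 new (T, C, A, T, T, G)
  "AATTTA" → 6 new (A, A, T, T, T, A)
  "TTTTGT" → prefix "T" already present; 5 new (T, T, T, G, T)
  "CTTAT" → 5 new (C, T, T, A, T)
  "TGA" → prefix "T" already present; 2 new (G, A)
  "ATAACCCT" → prefix "A" already present; 7 new (T, A, A, C, C, C, T)
  "TGG" → prefix "TG" already present; 1 new (G)
  "CCTGGG" → prefix "C" already present; 5 new (C, T, G, G, G)
  "GAATCTCA" → prefix "G" already present; 7 new (A, A, T, C, T, C, A)
  "TGGCGACG" → prefix "TGG" already present; 5 new (C, G, A, C, G)
  "CAGC" → prefix "C" already present; 3 new (A, G, C)
Total nodes = 4 + 6 + 6 + 5 + 5 + 2 + 7 + 1 + 5 + 7 + 5 + 3 = 56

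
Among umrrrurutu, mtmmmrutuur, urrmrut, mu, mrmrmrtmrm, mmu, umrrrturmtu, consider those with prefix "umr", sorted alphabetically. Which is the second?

umrrrurutu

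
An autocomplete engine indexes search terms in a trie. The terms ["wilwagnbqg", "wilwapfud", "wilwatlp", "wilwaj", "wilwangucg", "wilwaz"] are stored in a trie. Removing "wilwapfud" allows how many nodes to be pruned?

Walk "wilwapfud" from the leaf back toward the root, removing each node that no remaining word uses.
The suffix "pfud" (4 nodes) is used only by "wilwapfud"; the node for "wilwa" still has the child "g", so pruning stops there.
Nodes removed: 4

4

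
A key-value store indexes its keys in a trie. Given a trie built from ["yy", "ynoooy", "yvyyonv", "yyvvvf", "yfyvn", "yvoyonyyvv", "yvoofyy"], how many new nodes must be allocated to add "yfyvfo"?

2

The longest prefix of "yfyvfo" already in the trie is "yfyv" (length 4).
Each of the 2 remaining characters creates one node.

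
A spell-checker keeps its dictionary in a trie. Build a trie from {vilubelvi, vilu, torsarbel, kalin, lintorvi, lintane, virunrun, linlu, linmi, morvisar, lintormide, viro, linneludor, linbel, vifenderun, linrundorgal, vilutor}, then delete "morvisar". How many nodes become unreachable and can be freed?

A node on "morvisar"'s path can go only if nothing else ends at it or branches off below it.
No other word shares any prefix with "morvisar", so all 8 of its nodes go.
Nodes removed: 8

8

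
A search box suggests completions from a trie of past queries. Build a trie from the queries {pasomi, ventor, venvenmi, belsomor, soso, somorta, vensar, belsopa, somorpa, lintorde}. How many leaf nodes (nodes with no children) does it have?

A leaf is a node with no children — equivalently, the end of a word that is not a proper prefix of any other stored word.
Those words: "belsomor", "belsopa", "lintorde", "pasomi", "somorpa", "somorta", "soso", "vensar", "ventor", "venvenmi"
Leaf count: 10

10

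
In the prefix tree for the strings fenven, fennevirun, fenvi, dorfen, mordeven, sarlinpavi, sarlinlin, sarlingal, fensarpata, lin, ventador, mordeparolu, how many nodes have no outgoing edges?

Leaves are exactly the stored words that no other stored word extends.
Those words: "dorfen", "fennevirun", "fensarpata", "fenven", "fenvi", "lin", "mordeparolu", "mordeven", "sarlingal", "sarlinlin", "sarlinpavi", "ventador"
Leaf count: 12

12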